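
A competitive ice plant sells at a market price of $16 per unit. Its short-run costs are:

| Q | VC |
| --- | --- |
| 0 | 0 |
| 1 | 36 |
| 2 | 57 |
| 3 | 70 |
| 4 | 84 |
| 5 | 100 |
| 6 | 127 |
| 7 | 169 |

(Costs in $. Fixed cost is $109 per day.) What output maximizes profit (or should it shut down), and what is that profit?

Q = 0 (shut down); profit = -$109

Compute π = P·Q − TC at each output: Q=0: -109; Q=1: -129; Q=2: -134; Q=3: -131; Q=4: -129; Q=5: -129; Q=6: -140; Q=7: -166.
Profit is highest at Q = 0. Equivalently, the lowest AVC in the table is 100/5 ≈ $20 at Q = 5, and P = $16 falls below it — price never covers variable cost, so the firm shuts down and loses only its fixed cost.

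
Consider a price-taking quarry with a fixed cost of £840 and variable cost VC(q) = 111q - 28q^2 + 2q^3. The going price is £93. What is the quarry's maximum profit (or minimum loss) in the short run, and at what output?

AVC = 111 - 28q + 2q^2; min AVC = £13 at q = 7. Since P = £93 ≥ min AVC, the firm produces.
With MC = 111 - 56q + 6q^2, P = MC on the upward-sloping part at q* = 9.
TR = 93·9 = 837. TC = 840 + 189 = 1029. Profit = 837 − 1029 = -£192.
By producing, the firm covers all variable cost plus £648 of fixed cost; shutting down would lose the full £840.

Profit = -£192 at q = 9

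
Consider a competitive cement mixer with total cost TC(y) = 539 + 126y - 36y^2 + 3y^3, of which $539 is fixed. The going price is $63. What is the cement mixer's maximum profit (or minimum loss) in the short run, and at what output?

AVC = 126 - 36y + 3y^2 has its minimum $18 at y = 6; price $63 clears that bar, so the firm operates.
MC = 126 - 72y + 9y^2. Setting P = MC and taking the root on the rising branch gives y* = 7.
TR = 63·7 = 441. TC = 539 + 147 = 686. Profit = 441 − 686 = -$245.
Shutting down would mean losing the fixed cost of $539, so operating at a loss of $245 is better by $294.

Profit = -$245 at y = 7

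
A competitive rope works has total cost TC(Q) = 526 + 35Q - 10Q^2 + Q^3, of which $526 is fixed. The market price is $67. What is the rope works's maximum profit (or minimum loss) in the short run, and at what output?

Profit = -$142 at Q = 8

AVC = 35 - 10Q + Q^2 has its minimum $10 at Q = 5; price $67 clears that bar, so the firm operates.
MC = 35 - 20Q + 3Q^2. Setting P = MC and taking the root on the rising branch gives Q* = 8.
TR = 67·8 = 536. TC = 526 + 152 = 678. Profit = 536 − 678 = -$142.
Shutting down would mean losing the fixed cost of $526, so operating at a loss of $142 is better by $384.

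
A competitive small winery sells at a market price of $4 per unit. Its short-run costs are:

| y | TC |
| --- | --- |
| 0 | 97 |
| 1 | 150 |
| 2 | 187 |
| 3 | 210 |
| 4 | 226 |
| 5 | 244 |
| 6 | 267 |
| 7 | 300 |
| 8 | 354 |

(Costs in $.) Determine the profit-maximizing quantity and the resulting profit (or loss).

y = 0 (shut down); profit = -$97

Compute π = P·y − TC at each output: y=0: -97; y=1: -146; y=2: -179; y=3: -198; y=4: -210; y=5: -224; y=6: -243; y=7: -272; y=8: -322.
Profit is highest at y = 0. Equivalently, the lowest AVC in the table is 170/6 ≈ $28.33 at y = 6, and P = $4 falls below it — price never covers variable cost, so the firm shuts down and loses only its fixed cost.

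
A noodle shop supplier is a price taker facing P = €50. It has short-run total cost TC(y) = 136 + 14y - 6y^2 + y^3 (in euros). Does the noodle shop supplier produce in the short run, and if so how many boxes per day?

Produce at y = 6

From TC, MC = TC'(y) = 14 - 12y + 3y^2 and AVC = VC/y = 14 - 6y + y^2.
The AVC parabola has its vertex at y = 6/2 = 3, where AVC = 14 - 6·3 + 3^2 = €5.
Since P = €50 ≥ min AVC = €5, price covers variable cost and the firm should produce.
Set P = MC: 50 = 14 - 12y + 3y^2 → -36 - 12y + 3y^2 = 0. The roots are y = -2 and y = 6; the profit-maximizing output is on the rising part of MC, so y* = 6.
Check: AVC at y = 6 is €14 ≤ P, so revenue covers variable cost.
Profit = P·y − TC = 50·6 − 220 = €80.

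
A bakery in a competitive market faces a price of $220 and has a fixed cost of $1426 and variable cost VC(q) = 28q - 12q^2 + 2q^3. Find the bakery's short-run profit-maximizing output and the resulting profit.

Profit = -$146 at q = 8

AVC = 28 - 12q + 2q^2 has its minimum $10 at q = 3; price $220 clears that bar, so the firm operates.
MC = 28 - 24q + 6q^2. Setting P = MC and taking the root on the rising branch gives q* = 8.
TR = 220·8 = 1760. TC = 1426 + 480 = 1906. Profit = 1760 − 1906 = -$146.
Shutting down would mean losing the fixed cost of $1426, so operating at a loss of $146 is better by $1280.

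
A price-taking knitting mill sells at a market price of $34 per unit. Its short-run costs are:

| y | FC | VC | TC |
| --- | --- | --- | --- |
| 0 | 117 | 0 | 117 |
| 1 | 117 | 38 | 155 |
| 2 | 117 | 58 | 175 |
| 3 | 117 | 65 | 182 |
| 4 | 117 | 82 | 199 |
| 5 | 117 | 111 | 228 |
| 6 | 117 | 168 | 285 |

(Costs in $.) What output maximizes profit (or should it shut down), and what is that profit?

y = 5; profit = -$58

Tabulate TR − TC: y=0: -117; y=1: -121; y=2: -107; y=3: -80; y=4: -63; y=5: -58; y=6: -81.
Profit is maximized at y = 5. AVC there is 111/5 = $22.20 ≤ P, so producing beats shutting down (which would give -$117).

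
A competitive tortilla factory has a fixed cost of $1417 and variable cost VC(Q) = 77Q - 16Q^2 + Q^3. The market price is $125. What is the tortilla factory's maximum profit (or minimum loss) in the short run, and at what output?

Profit = -$265 at Q = 12

AVC = 77 - 16Q + Q^2; min AVC = $13 at Q = 8. Since P = $125 ≥ min AVC, the firm produces.
MC = 77 - 32Q + 3Q^2. Setting P = MC and taking the root on the rising branch gives Q* = 12.
TR = 125·12 = 1500. TC = 1417 + 348 = 1765. Profit = 1500 − 1765 = -$265.
By producing, the firm covers all variable cost plus $1152 of fixed cost; shutting down would lose the full $1417.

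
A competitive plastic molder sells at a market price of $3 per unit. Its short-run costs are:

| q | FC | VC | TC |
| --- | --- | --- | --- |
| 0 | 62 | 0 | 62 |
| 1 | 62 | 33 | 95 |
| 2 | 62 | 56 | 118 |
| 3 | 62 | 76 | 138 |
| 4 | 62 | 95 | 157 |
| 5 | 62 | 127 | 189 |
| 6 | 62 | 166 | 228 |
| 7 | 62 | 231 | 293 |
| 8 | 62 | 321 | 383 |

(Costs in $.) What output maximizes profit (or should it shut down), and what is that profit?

q = 0 (shut down); profit = -$62

Profit at each row (π = 3q − TC): q=0: -62; q=1: -92; q=2: -112; q=3: -129; q=4: -145; q=5: -174; q=6: -210; q=7: -272; q=8: -359.
Profit is highest at q = 0. Equivalently, the lowest AVC in the table is 95/4 ≈ $23.75 at q = 4, and P = $3 falls below it — price never covers variable cost, so the firm shuts down and loses only its fixed cost.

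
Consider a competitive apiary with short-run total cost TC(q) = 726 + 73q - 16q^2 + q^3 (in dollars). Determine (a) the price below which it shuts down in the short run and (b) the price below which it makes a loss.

Shutdown price = $9; break-even price = $84

Shutdown price = min AVC. AVC = 73 - 16q + q^2, with vertex at q = 8 and minimum $9.
ATC = 726/q + 73 - 16q + q^2. Setting dATC/dq = −726/q^2 − 16 + 2q = 0 gives q = 11 (since 2·11^3 − 16·11^2 = 726).
min ATC = 726/11 + 73 − 16·11 + 11^2 = $84. That is the break-even price.
Between these two prices the firm operates at a loss; above $84 it earns a profit.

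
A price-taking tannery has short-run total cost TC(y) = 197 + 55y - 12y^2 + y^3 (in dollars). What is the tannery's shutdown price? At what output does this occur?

The firm shuts down when price falls below the minimum of average variable cost. AVC = VC/y = 55 - 12y + y^2.
At the minimum of AVC, MC = AVC. MC = 55 - 24y + 3y^2; setting MC = AVC gives 2y^2 - 12y = 0, so y = 6. min AVC = 19.
For P < $19 the firm produces nothing.

$19 per unit, at y = 6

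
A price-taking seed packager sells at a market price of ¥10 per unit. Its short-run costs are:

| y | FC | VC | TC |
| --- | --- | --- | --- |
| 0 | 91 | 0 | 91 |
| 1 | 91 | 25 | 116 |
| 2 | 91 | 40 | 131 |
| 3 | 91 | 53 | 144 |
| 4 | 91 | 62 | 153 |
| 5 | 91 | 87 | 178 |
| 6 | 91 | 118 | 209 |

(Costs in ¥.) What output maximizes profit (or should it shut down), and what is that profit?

Tabulate TR − TC: y=0: -91; y=1: -106; y=2: -111; y=3: -114; y=4: -113; y=5: -128; y=6: -149.
Profit is highest at y = 0. Equivalently, the lowest AVC in the table is 62/4 ≈ ¥15.50 at y = 4, and P = ¥10 falls below it — price never covers variable cost, so the firm shuts down and loses only its fixed cost.

y = 0 (shut down); profit = -¥91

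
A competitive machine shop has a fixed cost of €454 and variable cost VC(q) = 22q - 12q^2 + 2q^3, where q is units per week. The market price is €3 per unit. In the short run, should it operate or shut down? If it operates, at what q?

Shut down

Variable cost is VC = 22q - 12q^2 + 2q^3, so AVC = VC/q = 22 - 12q + 2q^2 and MC = dTC/dq = 22 - 24q + 6q^2.
The AVC parabola has its vertex at q = 12/4 = 3, where AVC = 22 - 12·3 + 2·3^2 = €4.
P = €3 lies below min AVC = €4; no output level covers variable cost.
The firm minimizes its loss by shutting down and losing only its fixed cost of €454.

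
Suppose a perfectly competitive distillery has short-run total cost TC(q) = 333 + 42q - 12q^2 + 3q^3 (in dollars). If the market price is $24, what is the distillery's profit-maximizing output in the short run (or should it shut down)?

Shut down

Strip out fixed cost: VC = 42q - 12q^2 + 3q^3. Then AVC = 42 - 12q + 3q^2 and MC = 42 - 24q + 9q^2.
The AVC parabola has its vertex at q = 12/6 = 2, where AVC = 42 - 12·2 + 3·2^2 = $30.
P = $24 lies below min AVC = $30; no output level covers variable cost.
The firm minimizes its loss by shutting down and losing only its fixed cost of $333.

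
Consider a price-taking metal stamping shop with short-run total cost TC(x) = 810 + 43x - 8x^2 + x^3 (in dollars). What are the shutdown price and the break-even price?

AVC = 43 - 8x + x^2; minimized at x = 4, giving min AVC = $27. That is the shutdown price.
ATC = 810/x + 43 - 8x + x^2. Setting dATC/dx = −810/x^2 − 8 + 2x = 0 gives x = 9 (since 2·9^3 − 8·9^2 = 810).
min ATC = 810/9 + 43 − 8·9 + 9^2 = $142. That is the break-even price.
Between these two prices the firm operates at a loss; above $142 it earns a profit.

Shutdown price = $27; break-even price = $142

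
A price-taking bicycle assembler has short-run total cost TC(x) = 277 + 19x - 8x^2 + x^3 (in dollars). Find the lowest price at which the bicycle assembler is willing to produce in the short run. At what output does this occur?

Short-run supply begins at min AVC. From VC = 19x - 8x^2 + x^3, AVC = 19 - 8x + x^2.
At the minimum of AVC, MC = AVC. MC = 19 - 16x + 3x^2; setting MC = AVC gives 2x^2 - 8x = 0, so x = 4. min AVC = 3.
For P < $3 the firm produces nothing.

$3 per unit, at x = 4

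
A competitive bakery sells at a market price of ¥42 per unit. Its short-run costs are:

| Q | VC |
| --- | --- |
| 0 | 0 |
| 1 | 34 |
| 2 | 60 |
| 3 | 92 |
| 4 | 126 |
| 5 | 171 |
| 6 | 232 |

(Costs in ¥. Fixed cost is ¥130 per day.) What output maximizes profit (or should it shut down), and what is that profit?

Q = 4; profit = -¥88

Compute π = P·Q − TC at each output: Q=0: -130; Q=1: -122; Q=2: -106; Q=3: -96; Q=4: -88; Q=5: -91; Q=6: -110.
Profit is maximized at Q = 4. AVC there is 126/4 = ¥31.50 ≤ P, so producing beats shutting down (which would give -¥130).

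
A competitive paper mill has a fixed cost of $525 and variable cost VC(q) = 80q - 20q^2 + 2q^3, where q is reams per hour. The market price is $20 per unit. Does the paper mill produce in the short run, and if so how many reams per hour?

From TC, MC = TC'(q) = 80 - 40q + 6q^2 and AVC = VC/q = 80 - 20q + 2q^2.
AVC is minimized where dAVC/dq = -20 + 4q = 0, at q = 5; min AVC = 80 - 20·5 + 2·5^2 = $30.
Since P = $20 < min AVC = $30, price fails to cover variable cost at any output.
Best response: produce nothing and absorb the $525 fixed cost.

Shut down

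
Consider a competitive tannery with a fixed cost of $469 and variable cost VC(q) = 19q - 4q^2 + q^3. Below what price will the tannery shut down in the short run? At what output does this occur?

Short-run supply begins at min AVC. From VC = 19q - 4q^2 + q^3, AVC = 19 - 4q + q^2.
At the minimum of AVC, MC = AVC. MC = 19 - 8q + 3q^2; setting MC = AVC gives 2q^2 - 4q = 0, so q = 2. min AVC = 15.
The firm shuts down for any P below $15.

$15 per unit, at q = 2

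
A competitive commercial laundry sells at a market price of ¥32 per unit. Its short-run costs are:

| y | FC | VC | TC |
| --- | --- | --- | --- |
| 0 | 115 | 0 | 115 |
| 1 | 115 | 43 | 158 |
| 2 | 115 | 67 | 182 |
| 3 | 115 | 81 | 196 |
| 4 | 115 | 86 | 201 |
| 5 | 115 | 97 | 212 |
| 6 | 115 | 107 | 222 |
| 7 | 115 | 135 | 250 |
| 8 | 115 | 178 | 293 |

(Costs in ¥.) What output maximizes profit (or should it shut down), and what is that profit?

Tabulate TR − TC: y=0: -115; y=1: -126; y=2: -118; y=3: -100; y=4: -73; y=5: -52; y=6: -30; y=7: -26; y=8: -37.
Profit is maximized at y = 7. AVC there is 135/7 = ¥19.29 ≤ P, so producing beats shutting down (which would give -¥115).

y = 7; profit = -¥26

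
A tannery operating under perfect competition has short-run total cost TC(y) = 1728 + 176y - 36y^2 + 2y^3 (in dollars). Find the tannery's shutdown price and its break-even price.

Shutdown price = $14; break-even price = $176

Shutdown price = min AVC. AVC = 176 - 36y + 2y^2, with vertex at y = 9 and minimum $14.
ATC = 1728/y + 176 - 36y + 2y^2. Setting dATC/dy = −1728/y^2 − 36 + 4y = 0 gives y = 12 (since 4·12^3 − 36·12^2 = 1728).
min ATC = 1728/12 + 176 − 36·12 + 2·12^2 = $176. That is the break-even price.
Between these two prices the firm operates at a loss; above $176 it earns a profit.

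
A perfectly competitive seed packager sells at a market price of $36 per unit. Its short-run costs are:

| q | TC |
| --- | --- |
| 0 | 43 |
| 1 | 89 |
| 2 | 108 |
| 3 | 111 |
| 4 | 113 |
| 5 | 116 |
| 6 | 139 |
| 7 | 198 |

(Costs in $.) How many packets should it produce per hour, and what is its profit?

q = 6; profit = $77

Tabulate TR − TC: q=0: -43; q=1: -53; q=2: -36; q=3: -3; q=4: 31; q=5: 64; q=6: 77; q=7: 54.
Profit is maximized at q = 6. AVC there is 96/6 = $16 ≤ P, so producing beats shutting down (which would give -$43).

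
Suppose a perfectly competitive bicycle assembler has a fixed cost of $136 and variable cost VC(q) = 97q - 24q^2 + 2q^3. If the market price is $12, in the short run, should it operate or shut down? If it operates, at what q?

Shut down

Variable cost is VC = 97q - 24q^2 + 2q^3, so AVC = VC/q = 97 - 24q + 2q^2 and MC = dTC/dq = 97 - 48q + 6q^2.
AVC hits its minimum where MC = AVC, at q = 6, giving min AVC = 97 - 24·6 + 2·6^2 = $25.
With P < min AVC ($12 < $25), every unit sold adds to the loss.
Shutting down limits the loss to fixed cost, $136.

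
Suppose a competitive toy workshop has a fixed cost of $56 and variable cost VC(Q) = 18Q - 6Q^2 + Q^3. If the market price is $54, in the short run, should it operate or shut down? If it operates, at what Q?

From TC, MC = TC'(Q) = 18 - 12Q + 3Q^2 and AVC = VC/Q = 18 - 6Q + Q^2.
AVC hits its minimum where MC = AVC, at Q = 3, giving min AVC = 18 - 6·3 + 3^2 = $9.
P = $54 exceeds min AVC = $9, so the firm stays open.
P = MC gives -36 - 12Q + 3Q^2 = 0, with roots -2 and 6. Take the larger (rising MC): Q* = 6.
Check: AVC at Q = 6 is $18 ≤ P, so revenue covers variable cost.
Profit = P·Q − TC = 54·6 − 164 = $160.

Produce at Q = 6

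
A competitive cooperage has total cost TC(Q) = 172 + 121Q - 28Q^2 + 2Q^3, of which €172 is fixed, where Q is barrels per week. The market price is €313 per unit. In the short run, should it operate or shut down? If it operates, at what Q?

Produce at Q = 12

Strip out fixed cost: VC = 121Q - 28Q^2 + 2Q^3. Then AVC = 121 - 28Q + 2Q^2 and MC = 121 - 56Q + 6Q^2.
AVC hits its minimum where MC = AVC, at Q = 7, giving min AVC = 121 - 28·7 + 2·7^2 = €23.
P = €313 exceeds min AVC = €23, so the firm stays open.
Solving P = MC: -192 - 56Q + 6Q^2 = 0 ⇒ Q = -8/3 or 12. On the upward-sloping branch, Q* = 12.
Check: AVC at Q = 12 is €73 ≤ P, so revenue covers variable cost.
Profit = P·Q − TC = 313·12 − 1048 = €2708.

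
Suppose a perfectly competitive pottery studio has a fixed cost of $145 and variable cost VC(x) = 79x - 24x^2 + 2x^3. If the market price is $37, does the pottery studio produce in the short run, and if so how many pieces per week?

Produce at x = 7

From TC, MC = TC'(x) = 79 - 48x + 6x^2 and AVC = VC/x = 79 - 24x + 2x^2.
AVC is minimized where dAVC/dx = -24 + 4x = 0, at x = 6; min AVC = 79 - 24·6 + 2·6^2 = $7.
P = $37 exceeds min AVC = $7, so the firm stays open.
P = MC gives 42 - 48x + 6x^2 = 0, with roots 1 and 7. Take the larger (rising MC): x* = 7.
Check: AVC at x = 7 is $9 ≤ P, so revenue covers variable cost.
Profit = P·x − TC = 37·7 − 208 = $51.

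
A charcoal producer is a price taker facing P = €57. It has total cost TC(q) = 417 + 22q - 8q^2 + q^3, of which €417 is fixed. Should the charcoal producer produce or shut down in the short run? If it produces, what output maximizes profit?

Produce at q = 7

Strip out fixed cost: VC = 22q - 8q^2 + q^3. Then AVC = 22 - 8q + q^2 and MC = 22 - 16q + 3q^2.
AVC hits its minimum where MC = AVC, at q = 4, giving min AVC = 22 - 8·4 + 4^2 = €6.
P = €57 exceeds min AVC = €6, so the firm stays open.
P = MC gives -35 - 16q + 3q^2 = 0, with roots -5/3 and 7. Take the larger (rising MC): q* = 7.
Check: AVC at q = 7 is €15 ≤ P, so revenue covers variable cost.
Profit = P·q − TC = 57·7 − 522 = -€123, a loss, but smaller than the €417 fixed cost the firm would lose by shutting down.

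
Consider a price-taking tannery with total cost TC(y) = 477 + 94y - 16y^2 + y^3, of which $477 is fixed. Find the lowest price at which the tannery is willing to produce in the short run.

The firm shuts down when price falls below the minimum of average variable cost. AVC = VC/y = 94 - 16y + y^2.
At the minimum of AVC, MC = AVC. MC = 94 - 32y + 3y^2; setting MC = AVC gives 2y^2 - 16y = 0, so y = 8. min AVC = 30.
The firm shuts down for any P below $30.

$30 per unit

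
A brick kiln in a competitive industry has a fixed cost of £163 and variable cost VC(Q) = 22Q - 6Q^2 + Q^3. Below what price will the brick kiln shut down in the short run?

Short-run supply begins at min AVC. From VC = 22Q - 6Q^2 + Q^3, AVC = 22 - 6Q + Q^2.
At the minimum of AVC, MC = AVC. MC = 22 - 12Q + 3Q^2; setting MC = AVC gives 2Q^2 - 6Q = 0, so Q = 3. min AVC = 13.
For P < £13 the firm produces nothing.

£13 per unit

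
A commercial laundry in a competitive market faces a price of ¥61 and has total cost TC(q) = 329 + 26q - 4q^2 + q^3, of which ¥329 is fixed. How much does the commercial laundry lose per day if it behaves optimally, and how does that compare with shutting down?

AVC = 26 - 4q + q^2; min AVC = ¥22 at q = 2. Since P = ¥61 ≥ min AVC, the firm produces.
With MC = 26 - 8q + 3q^2, P = MC on the upward-sloping part at q* = 5.
TR = 61·5 = 305. TC = 329 + 155 = 484. Profit = 305 − 484 = -¥179.
Shutting down would mean losing the fixed cost of ¥329, so operating at a loss of ¥179 is better by ¥150.

Profit = -¥179 at q = 5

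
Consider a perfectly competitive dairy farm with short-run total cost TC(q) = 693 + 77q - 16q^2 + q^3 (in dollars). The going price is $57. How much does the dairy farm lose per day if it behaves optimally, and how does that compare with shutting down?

Profit = -$293 at q = 10

AVC = 77 - 16q + q^2; min AVC = $13 at q = 8. Since P = $57 ≥ min AVC, the firm produces.
With MC = 77 - 32q + 3q^2, P = MC on the upward-sloping part at q* = 10.
TR = 57·10 = 570. TC = 693 + 170 = 863. Profit = 570 − 863 = -$293.
That loss of $293 beats the $693 the firm would lose by shutting down; producing recovers $400 of fixed cost.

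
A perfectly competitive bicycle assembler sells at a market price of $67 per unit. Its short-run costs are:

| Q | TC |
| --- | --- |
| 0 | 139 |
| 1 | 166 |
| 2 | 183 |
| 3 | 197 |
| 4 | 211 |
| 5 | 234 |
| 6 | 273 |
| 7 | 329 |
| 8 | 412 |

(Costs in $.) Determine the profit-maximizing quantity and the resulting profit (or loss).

Q = 7; profit = $140

Profit at each row (π = 67Q − TC): Q=0: -139; Q=1: -99; Q=2: -49; Q=3: 4; Q=4: 57; Q=5: 101; Q=6: 129; Q=7: 140; Q=8: 124.
Profit is maximized at Q = 7. AVC there is 190/7 = $27.14 ≤ P, so producing beats shutting down (which would give -$139).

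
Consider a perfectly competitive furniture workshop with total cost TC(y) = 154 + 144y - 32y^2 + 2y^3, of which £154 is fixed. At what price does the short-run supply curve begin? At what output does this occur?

The firm shuts down when price falls below the minimum of average variable cost. AVC = VC/y = 144 - 32y + 2y^2.
dAVC/dy = -32 + 4y = 0 gives y = 8. min AVC = 144 - 32·8 + 2·8^2 = 16.
For P < £16 the firm produces nothing.

£16 per unit, at y = 8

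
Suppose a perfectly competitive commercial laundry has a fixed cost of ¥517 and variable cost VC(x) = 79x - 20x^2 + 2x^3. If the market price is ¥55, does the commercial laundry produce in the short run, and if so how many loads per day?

Strip out fixed cost: VC = 79x - 20x^2 + 2x^3. Then AVC = 79 - 20x + 2x^2 and MC = 79 - 40x + 6x^2.
AVC is minimized where dAVC/dx = -20 + 4x = 0, at x = 5; min AVC = 79 - 20·5 + 2·5^2 = ¥29.
P = ¥55 exceeds min AVC = ¥29, so the firm stays open.
Solving P = MC: 24 - 40x + 6x^2 = 0 ⇒ x = 2/3 or 6. On the upward-sloping branch, x* = 6.
Check: AVC at x = 6 is ¥31 ≤ P, so revenue covers variable cost.
Profit = P·x − TC = 55·6 − 703 = -¥373, a loss, but smaller than the ¥517 fixed cost the firm would lose by shutting down.

Produce at x = 6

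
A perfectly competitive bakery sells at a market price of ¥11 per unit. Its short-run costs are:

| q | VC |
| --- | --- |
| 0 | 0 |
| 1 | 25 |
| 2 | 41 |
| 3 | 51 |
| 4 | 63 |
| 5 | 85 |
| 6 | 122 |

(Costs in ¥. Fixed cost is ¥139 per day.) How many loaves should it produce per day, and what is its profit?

q = 0 (shut down); profit = -¥139

Tabulate TR − TC: q=0: -139; q=1: -153; q=2: -158; q=3: -157; q=4: -158; q=5: -169; q=6: -195.
Profit is highest at q = 0. Equivalently, the lowest AVC in the table is 63/4 ≈ ¥15.75 at q = 4, and P = ¥11 falls below it — price never covers variable cost, so the firm shuts down and loses only its fixed cost.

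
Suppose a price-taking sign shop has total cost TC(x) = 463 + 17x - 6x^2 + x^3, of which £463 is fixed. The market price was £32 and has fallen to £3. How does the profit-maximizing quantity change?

AVC = 17 - 6x + x^2, minimized at x = 3 where min AVC = £8. MC = 17 - 12x + 3x^2.
With P = £32 above the shutdown price, P = MC gives x = 5.
At P = £3 < min AVC = £8, price no longer covers variable cost at any output, so the firm shuts down: x = 0.

Output falls from 5 to 0 (the firm shuts down)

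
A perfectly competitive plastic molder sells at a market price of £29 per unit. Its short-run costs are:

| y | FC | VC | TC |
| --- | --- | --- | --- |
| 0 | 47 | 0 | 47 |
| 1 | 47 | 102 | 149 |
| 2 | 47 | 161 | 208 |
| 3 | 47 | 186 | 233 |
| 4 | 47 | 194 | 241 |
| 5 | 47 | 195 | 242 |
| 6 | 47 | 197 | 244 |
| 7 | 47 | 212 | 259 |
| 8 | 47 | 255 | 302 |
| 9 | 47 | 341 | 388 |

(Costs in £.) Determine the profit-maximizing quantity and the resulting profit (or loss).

y = 0 (shut down); profit = -£47

Profit at each row (π = 29y − TC): y=0: -47; y=1: -120; y=2: -150; y=3: -146; y=4: -125; y=5: -97; y=6: -70; y=7: -56; y=8: -70; y=9: -127.
Profit is highest at y = 0. Equivalently, the lowest AVC in the table is 212/7 ≈ £30.29 at y = 7, and P = £29 falls below it — price never covers variable cost, so the firm shuts down and loses only its fixed cost.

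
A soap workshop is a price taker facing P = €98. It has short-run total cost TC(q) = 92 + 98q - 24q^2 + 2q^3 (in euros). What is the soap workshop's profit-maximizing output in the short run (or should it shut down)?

From TC, MC = TC'(q) = 98 - 48q + 6q^2 and AVC = VC/q = 98 - 24q + 2q^2.
AVC is minimized where dAVC/dq = -24 + 4q = 0, at q = 6; min AVC = 98 - 24·6 + 2·6^2 = €26.
Since P = €98 ≥ min AVC = €26, price covers variable cost and the firm should produce.
Solving P = MC: -48q + 6q^2 = 0 ⇒ q = 0 or 8. On the upward-sloping branch, q* = 8.
Check: AVC at q = 8 is €34 ≤ P, so revenue covers variable cost.
Profit = P·q − TC = 98·8 − 364 = €420.

Produce at q = 8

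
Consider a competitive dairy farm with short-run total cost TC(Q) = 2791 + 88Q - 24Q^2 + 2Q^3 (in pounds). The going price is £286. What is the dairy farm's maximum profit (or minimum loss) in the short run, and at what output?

AVC = 88 - 24Q + 2Q^2; min AVC = £16 at Q = 6. Since P = £286 ≥ min AVC, the firm produces.
With MC = 88 - 48Q + 6Q^2, P = MC on the upward-sloping part at Q* = 11.
TR = 286·11 = 3146. TC = 2791 + 726 = 3517. Profit = 3146 − 3517 = -£371.
Shutting down would mean losing the fixed cost of £2791, so operating at a loss of £371 is better by £2420.

Profit = -£371 at Q = 11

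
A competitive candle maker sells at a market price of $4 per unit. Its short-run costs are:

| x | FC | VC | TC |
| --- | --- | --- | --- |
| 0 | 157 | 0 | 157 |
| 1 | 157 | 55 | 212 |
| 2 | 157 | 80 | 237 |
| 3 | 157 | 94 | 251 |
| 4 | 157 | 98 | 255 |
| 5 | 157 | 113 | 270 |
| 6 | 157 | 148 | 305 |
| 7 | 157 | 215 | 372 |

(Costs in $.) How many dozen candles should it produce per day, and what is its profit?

Profit at each row (π = 4x − TC): x=0: -157; x=1: -208; x=2: -229; x=3: -239; x=4: -239; x=5: -250; x=6: -281; x=7: -344.
Profit is highest at x = 0. Equivalently, the lowest AVC in the table is 113/5 ≈ $22.60 at x = 5, and P = $4 falls below it — price never covers variable cost, so the firm shuts down and loses only its fixed cost.

x = 0 (shut down); profit = -$157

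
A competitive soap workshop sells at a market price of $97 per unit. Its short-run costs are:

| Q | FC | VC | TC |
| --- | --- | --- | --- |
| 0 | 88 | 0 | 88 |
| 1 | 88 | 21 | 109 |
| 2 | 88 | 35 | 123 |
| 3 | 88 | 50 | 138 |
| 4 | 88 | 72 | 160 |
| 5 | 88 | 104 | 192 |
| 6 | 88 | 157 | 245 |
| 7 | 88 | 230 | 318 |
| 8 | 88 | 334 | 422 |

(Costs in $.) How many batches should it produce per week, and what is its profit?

Q = 7; profit = $361

Tabulate TR − TC: Q=0: -88; Q=1: -12; Q=2: 71; Q=3: 153; Q=4: 228; Q=5: 293; Q=6: 337; Q=7: 361; Q=8: 354.
Profit is maximized at Q = 7. AVC there is 230/7 = $32.86 ≤ P, so producing beats shutting down (which would give -$88).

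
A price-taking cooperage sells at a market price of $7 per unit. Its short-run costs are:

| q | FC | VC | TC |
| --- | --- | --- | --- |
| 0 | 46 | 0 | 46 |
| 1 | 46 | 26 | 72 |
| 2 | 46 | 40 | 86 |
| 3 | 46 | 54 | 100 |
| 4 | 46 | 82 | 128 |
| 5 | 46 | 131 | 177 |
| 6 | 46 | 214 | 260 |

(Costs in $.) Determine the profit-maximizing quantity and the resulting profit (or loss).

q = 0 (shut down); profit = -$46

Tabulate TR − TC: q=0: -46; q=1: -65; q=2: -72; q=3: -79; q=4: -100; q=5: -142; q=6: -218.
Profit is highest at q = 0. Equivalently, the lowest AVC in the table is 54/3 ≈ $18 at q = 3, and P = $7 falls below it — price never covers variable cost, so the firm shuts down and loses only its fixed cost.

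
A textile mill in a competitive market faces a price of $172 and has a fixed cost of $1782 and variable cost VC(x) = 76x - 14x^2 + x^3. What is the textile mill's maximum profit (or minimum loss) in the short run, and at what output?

Profit = -$342 at x = 12

AVC = 76 - 14x + x^2; min AVC = $27 at x = 7. Since P = $172 ≥ min AVC, the firm produces.
MC = 76 - 28x + 3x^2. Setting P = MC and taking the root on the rising branch gives x* = 12.
TR = 172·12 = 2064. TC = 1782 + 624 = 2406. Profit = 2064 − 2406 = -$342.
That loss of $342 beats the $1782 the firm would lose by shutting down; producing recovers $1440 of fixed cost.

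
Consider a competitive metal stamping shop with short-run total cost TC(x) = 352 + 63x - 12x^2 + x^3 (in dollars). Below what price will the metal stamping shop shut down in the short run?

Short-run supply begins at min AVC. From VC = 63x - 12x^2 + x^3, AVC = 63 - 12x + x^2.
dAVC/dx = -12 + 2x = 0 gives x = 6. min AVC = 63 - 12·6 + 6^2 = 27.
So the shutdown price is $27.

$27 per unit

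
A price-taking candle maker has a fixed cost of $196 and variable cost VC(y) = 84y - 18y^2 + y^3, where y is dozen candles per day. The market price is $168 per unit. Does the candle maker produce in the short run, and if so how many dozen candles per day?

Produce at y = 14

Variable cost is VC = 84y - 18y^2 + y^3, so AVC = VC/y = 84 - 18y + y^2 and MC = dTC/dy = 84 - 36y + 3y^2.
AVC is minimized where dAVC/dy = -18 + 2y = 0, at y = 9; min AVC = 84 - 18·9 + 9^2 = $3.
Because $168 ≥ $3, revenue can cover variable cost; the firm operates.
P = MC gives -84 - 36y + 3y^2 = 0, with roots -2 and 14. Take the larger (rising MC): y* = 14.
Check: AVC at y = 14 is $28 ≤ P, so revenue covers variable cost.
Profit = P·y − TC = 168·14 − 588 = $1764.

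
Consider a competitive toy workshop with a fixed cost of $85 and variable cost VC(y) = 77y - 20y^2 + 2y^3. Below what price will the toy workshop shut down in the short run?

$27 per unit

The shutdown price is the minimum of AVC. VC = 77y - 20y^2 + 2y^3, so AVC = 77 - 20y + 2y^2.
dAVC/dy = -20 + 4y = 0 gives y = 5. min AVC = 77 - 20·5 + 2·5^2 = 27.
So the shutdown price is $27.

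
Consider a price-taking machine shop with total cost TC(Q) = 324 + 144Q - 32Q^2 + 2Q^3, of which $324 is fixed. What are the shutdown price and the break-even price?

AVC = 144 - 32Q + 2Q^2; minimized at Q = 8, giving min AVC = $16. That is the shutdown price.
ATC = 324/Q + 144 - 32Q + 2Q^2. Setting dATC/dQ = −324/Q^2 − 32 + 4Q = 0 gives Q = 9 (since 4·9^3 − 32·9^2 = 324).
min ATC = 324/9 + 144 − 32·9 + 2·9^2 = $54. That is the break-even price.
Between these two prices the firm operates at a loss; above $54 it earns a profit.

Shutdown price = $16; break-even price = $54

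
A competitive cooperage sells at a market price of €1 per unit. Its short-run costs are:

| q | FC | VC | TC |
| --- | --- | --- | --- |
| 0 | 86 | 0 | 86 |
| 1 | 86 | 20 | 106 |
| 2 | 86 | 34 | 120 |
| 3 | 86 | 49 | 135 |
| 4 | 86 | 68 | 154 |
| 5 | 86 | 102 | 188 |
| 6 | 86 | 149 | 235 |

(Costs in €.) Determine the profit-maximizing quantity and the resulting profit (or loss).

Compute π = P·q − TC at each output: q=0: -86; q=1: -105; q=2: -118; q=3: -132; q=4: -150; q=5: -183; q=6: -229.
Profit is highest at q = 0. Equivalently, the lowest AVC in the table is 49/3 ≈ €16.33 at q = 3, and P = €1 falls below it — price never covers variable cost, so the firm shuts down and loses only its fixed cost.

q = 0 (shut down); profit = -€86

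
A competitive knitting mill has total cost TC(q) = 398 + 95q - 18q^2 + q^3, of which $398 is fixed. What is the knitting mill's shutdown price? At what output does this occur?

The shutdown price is the minimum of AVC. VC = 95q - 18q^2 + q^3, so AVC = 95 - 18q + q^2.
dAVC/dq = -18 + 2q = 0 gives q = 9. min AVC = 95 - 18·9 + 9^2 = 14.
So the shutdown price is $14.

$14 per unit, at q = 9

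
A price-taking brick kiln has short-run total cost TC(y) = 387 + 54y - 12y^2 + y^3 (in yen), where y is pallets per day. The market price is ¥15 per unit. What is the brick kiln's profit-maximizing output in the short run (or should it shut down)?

Strip out fixed cost: VC = 54y - 12y^2 + y^3. Then AVC = 54 - 12y + y^2 and MC = 54 - 24y + 3y^2.
AVC hits its minimum where MC = AVC, at y = 6, giving min AVC = 54 - 12·6 + 6^2 = ¥18.
With P < min AVC (¥15 < ¥18), every unit sold adds to the loss.
Best response: produce nothing and absorb the ¥387 fixed cost.

Shut down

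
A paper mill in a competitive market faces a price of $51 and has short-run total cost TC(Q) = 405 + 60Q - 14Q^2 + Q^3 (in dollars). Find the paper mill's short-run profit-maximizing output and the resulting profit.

Profit = -$81 at Q = 9

AVC = 60 - 14Q + Q^2 has its minimum $11 at Q = 7; price $51 clears that bar, so the firm operates.
MC = 60 - 28Q + 3Q^2. Setting P = MC and taking the root on the rising branch gives Q* = 9.
TR = 51·9 = 459. TC = 405 + 135 = 540. Profit = 459 − 540 = -$81.
By producing, the firm covers all variable cost plus $324 of fixed cost; shutting down would lose the full $405.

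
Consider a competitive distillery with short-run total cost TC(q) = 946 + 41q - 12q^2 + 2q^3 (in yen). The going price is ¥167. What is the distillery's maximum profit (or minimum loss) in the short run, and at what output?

Profit = -¥162 at q = 7

AVC = 41 - 12q + 2q^2; min AVC = ¥23 at q = 3. Since P = ¥167 ≥ min AVC, the firm produces.
With MC = 41 - 24q + 6q^2, P = MC on the upward-sloping part at q* = 7.
TR = 167·7 = 1169. TC = 946 + 385 = 1331. Profit = 1169 − 1331 = -¥162.
By producing, the firm covers all variable cost plus ¥784 of fixed cost; shutting down would lose the full ¥946.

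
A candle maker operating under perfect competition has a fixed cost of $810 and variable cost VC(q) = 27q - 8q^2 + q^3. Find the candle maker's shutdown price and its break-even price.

Shutdown price = $11; break-even price = $126

AVC = 27 - 8q + q^2; minimized at q = 4, giving min AVC = $11. That is the shutdown price.
ATC = 810/q + 27 - 8q + q^2. Setting dATC/dq = −810/q^2 − 8 + 2q = 0 gives q = 9 (since 2·9^3 − 8·9^2 = 810).
min ATC = 810/9 + 27 − 8·9 + 9^2 = $126. That is the break-even price.
For $11 ≤ P < $126 the firm produces at a loss; below $11 it shuts down.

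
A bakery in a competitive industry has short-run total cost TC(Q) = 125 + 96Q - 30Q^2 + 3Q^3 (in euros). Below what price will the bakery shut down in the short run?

The shutdown price is the minimum of AVC. VC = 96Q - 30Q^2 + 3Q^3, so AVC = 96 - 30Q + 3Q^2.
dAVC/dQ = -30 + 6Q = 0 gives Q = 5. min AVC = 96 - 30·5 + 3·5^2 = 21.
The firm shuts down for any P below €21.

€21 per unit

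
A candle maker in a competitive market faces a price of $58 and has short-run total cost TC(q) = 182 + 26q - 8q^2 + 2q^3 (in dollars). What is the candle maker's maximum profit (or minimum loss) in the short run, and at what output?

Profit = -$54 at q = 4

AVC = 26 - 8q + 2q^2; min AVC = $18 at q = 2. Since P = $58 ≥ min AVC, the firm produces.
MC = 26 - 16q + 6q^2. Setting P = MC and taking the root on the rising branch gives q* = 4.
TR = 58·4 = 232. TC = 182 + 104 = 286. Profit = 232 − 286 = -$54.
By producing, the firm covers all variable cost plus $128 of fixed cost; shutting down would lose the full $182.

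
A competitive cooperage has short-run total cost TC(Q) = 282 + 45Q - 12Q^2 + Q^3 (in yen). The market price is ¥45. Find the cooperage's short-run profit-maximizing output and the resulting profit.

AVC = 45 - 12Q + Q^2 has its minimum ¥9 at Q = 6; price ¥45 clears that bar, so the firm operates.
MC = 45 - 24Q + 3Q^2. Setting P = MC and taking the root on the rising branch gives Q* = 8.
TR = 45·8 = 360. TC = 282 + 104 = 386. Profit = 360 − 386 = -¥26.
Shutting down would mean losing the fixed cost of ¥282, so operating at a loss of ¥26 is better by ¥256.

Profit = -¥26 at Q = 8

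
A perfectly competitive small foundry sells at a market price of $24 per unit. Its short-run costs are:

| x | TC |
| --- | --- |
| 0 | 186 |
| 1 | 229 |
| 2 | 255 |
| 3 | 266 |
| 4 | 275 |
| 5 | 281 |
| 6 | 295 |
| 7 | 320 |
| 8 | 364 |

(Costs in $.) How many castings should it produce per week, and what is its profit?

Compute π = P·x − TC at each output: x=0: -186; x=1: -205; x=2: -207; x=3: -194; x=4: -179; x=5: -161; x=6: -151; x=7: -152; x=8: -172.
Profit is maximized at x = 6. AVC there is 109/6 = $18.17 ≤ P, so producing beats shutting down (which would give -$186).

x = 6; profit = -$151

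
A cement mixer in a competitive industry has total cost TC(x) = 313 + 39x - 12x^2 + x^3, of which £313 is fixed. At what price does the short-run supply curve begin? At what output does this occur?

£3 per unit, at x = 6

The shutdown price is the minimum of AVC. VC = 39x - 12x^2 + x^3, so AVC = 39 - 12x + x^2.
At the minimum of AVC, MC = AVC. MC = 39 - 24x + 3x^2; setting MC = AVC gives 2x^2 - 12x = 0, so x = 6. min AVC = 3.
The firm shuts down for any P below £3.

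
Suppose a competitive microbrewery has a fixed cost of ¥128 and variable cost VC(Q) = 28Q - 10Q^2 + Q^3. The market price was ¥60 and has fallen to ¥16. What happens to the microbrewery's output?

AVC = 28 - 10Q + Q^2, minimized at Q = 5 where min AVC = ¥3. MC = 28 - 20Q + 3Q^2.
At P = ¥60 ≥ min AVC, set P = MC on the rising branch: Q = 8.
At P = ¥16 ≥ min AVC, set P = MC: Q = 6. The firm stays open but cuts output.

Output falls from 8 to 6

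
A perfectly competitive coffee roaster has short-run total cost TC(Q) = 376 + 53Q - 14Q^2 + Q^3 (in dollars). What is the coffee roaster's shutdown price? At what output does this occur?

$4 per unit, at Q = 7

The firm shuts down when price falls below the minimum of average variable cost. AVC = VC/Q = 53 - 14Q + Q^2.
At the minimum of AVC, MC = AVC. MC = 53 - 28Q + 3Q^2; setting MC = AVC gives 2Q^2 - 14Q = 0, so Q = 7. min AVC = 4.
For P < $4 the firm produces nothing.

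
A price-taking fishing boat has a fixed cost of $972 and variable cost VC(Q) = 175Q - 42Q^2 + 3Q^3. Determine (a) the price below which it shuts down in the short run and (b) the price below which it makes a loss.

Shutdown price = $28; break-even price = $148

AVC = 175 - 42Q + 3Q^2; minimized at Q = 7, giving min AVC = $28. That is the shutdown price.
ATC = 972/Q + 175 - 42Q + 3Q^2. Setting dATC/dQ = −972/Q^2 − 42 + 6Q = 0 gives Q = 9 (since 6·9^3 − 42·9^2 = 972).
min ATC = 972/9 + 175 − 42·9 + 3·9^2 = $148. That is the break-even price.
For $28 ≤ P < $148 the firm produces at a loss; below $28 it shuts down.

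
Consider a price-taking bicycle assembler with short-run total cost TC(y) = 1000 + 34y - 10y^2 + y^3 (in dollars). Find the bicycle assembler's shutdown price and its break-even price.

Shutdown price = min AVC. AVC = 34 - 10y + y^2, with vertex at y = 5 and minimum $9.
ATC = 1000/y + 34 - 10y + y^2. Setting dATC/dy = −1000/y^2 − 10 + 2y = 0 gives y = 10 (since 2·10^3 − 10·10^2 = 1000).
min ATC = 1000/10 + 34 − 10·10 + 10^2 = $134. That is the break-even price.
Between these two prices the firm operates at a loss; above $134 it earns a profit.

Shutdown price = $9; break-even price = $134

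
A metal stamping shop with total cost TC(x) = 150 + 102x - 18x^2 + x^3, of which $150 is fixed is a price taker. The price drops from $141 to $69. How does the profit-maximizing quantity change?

AVC = 102 - 18x + x^2, minimized at x = 9 where min AVC = $21. MC = 102 - 36x + 3x^2.
With P = $141 above the shutdown price, P = MC gives x = 13.
At P = $69 ≥ min AVC, set P = MC: x = 11. The firm stays open but cuts output.

Output falls from 13 to 11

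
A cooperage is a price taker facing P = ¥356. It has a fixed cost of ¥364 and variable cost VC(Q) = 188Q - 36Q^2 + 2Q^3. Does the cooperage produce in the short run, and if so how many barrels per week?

Produce at Q = 14

Strip out fixed cost: VC = 188Q - 36Q^2 + 2Q^3. Then AVC = 188 - 36Q + 2Q^2 and MC = 188 - 72Q + 6Q^2.
AVC is minimized where dAVC/dQ = -36 + 4Q = 0, at Q = 9; min AVC = 188 - 36·9 + 2·9^2 = ¥26.
Since P = ¥356 ≥ min AVC = ¥26, price covers variable cost and the firm should produce.
P = MC gives -168 - 72Q + 6Q^2 = 0, with roots -2 and 14. Take the larger (rising MC): Q* = 14.
Check: AVC at Q = 14 is ¥76 ≤ P, so revenue covers variable cost.
Profit = P·Q − TC = 356·14 − 1428 = ¥3556.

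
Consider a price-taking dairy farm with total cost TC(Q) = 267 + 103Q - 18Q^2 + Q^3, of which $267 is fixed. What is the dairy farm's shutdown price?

$22 per unit

The shutdown price is the minimum of AVC. VC = 103Q - 18Q^2 + Q^3, so AVC = 103 - 18Q + Q^2.
dAVC/dQ = -18 + 2Q = 0 gives Q = 9. min AVC = 103 - 18·9 + 9^2 = 22.
The firm shuts down for any P below $22.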